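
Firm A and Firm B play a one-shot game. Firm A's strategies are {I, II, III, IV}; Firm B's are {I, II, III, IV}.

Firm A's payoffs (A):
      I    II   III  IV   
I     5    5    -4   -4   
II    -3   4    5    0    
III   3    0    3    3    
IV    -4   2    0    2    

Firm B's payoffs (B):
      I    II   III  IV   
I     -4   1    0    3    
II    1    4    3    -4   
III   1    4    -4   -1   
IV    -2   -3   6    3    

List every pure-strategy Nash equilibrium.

There is no pure-strategy Nash equilibrium

Check mutual best responses: a cell is a NE iff neither player can gain by unilaterally deviating.
Firm A's best responses — vs I: I (payoff 5); vs II: I (payoff 5); vs III: II (payoff 5); vs IV: III (payoff 3).
Firm B's best responses — vs I: IV (payoff 3); vs II: II (payoff 4); vs III: II (payoff 4); vs IV: III (payoff 6).
No cell has both players best-responding. For instance, Firm A's best reply to I is I, but against I Firm B prefers IV over I.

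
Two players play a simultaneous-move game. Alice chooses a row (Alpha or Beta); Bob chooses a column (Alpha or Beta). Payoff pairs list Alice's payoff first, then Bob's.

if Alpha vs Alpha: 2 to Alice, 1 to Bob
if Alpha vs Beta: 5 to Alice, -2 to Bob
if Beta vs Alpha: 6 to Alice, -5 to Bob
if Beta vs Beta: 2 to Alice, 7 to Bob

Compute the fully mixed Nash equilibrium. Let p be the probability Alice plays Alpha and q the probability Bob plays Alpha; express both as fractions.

In a mixed NE each player is indifferent between their pure strategies, so the opponent's mix sets the indifference.
Bob indifferent between Alpha and Beta: p·1 + (1−p)·(-5) = p·(-2) + (1−p)·7 ⟹ (-5) + 6p = 7 + (-9)p ⟹ p = 4/5.
Alice indifferent between Alpha and Beta: q·2 + (1−q)·5 = q·6 + (1−q)·2 ⟹ 5 + (-3)q = 2 + 4q ⟹ q = 3/7.

p = 4/5, q = 3/7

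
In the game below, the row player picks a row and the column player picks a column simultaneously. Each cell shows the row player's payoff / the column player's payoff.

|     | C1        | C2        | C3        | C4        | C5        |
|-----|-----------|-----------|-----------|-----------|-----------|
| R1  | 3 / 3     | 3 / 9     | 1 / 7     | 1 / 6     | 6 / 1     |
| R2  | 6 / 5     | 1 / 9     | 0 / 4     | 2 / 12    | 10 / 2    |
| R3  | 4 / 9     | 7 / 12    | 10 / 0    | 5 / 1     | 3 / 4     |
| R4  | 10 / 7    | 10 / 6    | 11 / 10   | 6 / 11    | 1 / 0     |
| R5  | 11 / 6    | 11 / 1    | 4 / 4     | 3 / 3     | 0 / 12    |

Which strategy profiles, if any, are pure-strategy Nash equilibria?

(R4, C4)

Check mutual best responses: a cell is a NE iff neither player can gain by unilaterally deviating.
The row player's best responses — vs C1: R5 (payoff 11); vs C2: R5 (payoff 11); vs C3: R4 (payoff 11); vs C4: R4 (payoff 6); vs C5: R2 (payoff 10).
The column player's best responses — vs R1: C2 (payoff 9); vs R2: C4 (payoff 12); vs R3: C2 (payoff 12); vs R4: C4 (payoff 11); vs R5: C5 (payoff 12).
The only mutual best response is (R4, C4); neither player gains by switching there.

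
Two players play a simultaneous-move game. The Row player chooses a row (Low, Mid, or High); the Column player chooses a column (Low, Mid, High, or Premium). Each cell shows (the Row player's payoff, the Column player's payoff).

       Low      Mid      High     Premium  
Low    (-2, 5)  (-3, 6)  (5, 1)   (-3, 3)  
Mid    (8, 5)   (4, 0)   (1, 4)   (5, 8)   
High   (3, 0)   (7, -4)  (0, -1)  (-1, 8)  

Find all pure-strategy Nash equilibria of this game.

Check mutual best responses: a cell is a NE iff neither player can gain by unilaterally deviating.
The Row player's best responses — vs Low: Mid (payoff 8); vs Mid: High (payoff 7); vs High: Low (payoff 5); vs Premium: Mid (payoff 5).
The Column player's best responses — vs Low: Mid (payoff 6); vs Mid: Premium (payoff 8); vs High: Premium (payoff 8).
The only mutual best response is (Mid, Premium); neither player gains by switching there.

(Mid, Premium)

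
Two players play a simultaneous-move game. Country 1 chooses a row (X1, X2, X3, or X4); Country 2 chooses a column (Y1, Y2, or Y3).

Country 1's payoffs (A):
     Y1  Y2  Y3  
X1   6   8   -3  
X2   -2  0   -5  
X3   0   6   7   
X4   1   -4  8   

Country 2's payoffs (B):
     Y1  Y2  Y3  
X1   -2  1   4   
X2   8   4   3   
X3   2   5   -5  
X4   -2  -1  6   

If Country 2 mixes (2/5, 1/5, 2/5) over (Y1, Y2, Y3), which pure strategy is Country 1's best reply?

Country 1's best reply maximizes expected payoff against the mix.
X1: (2/5)·6 + (1/5)·8 + (2/5)·(-3) = 14/5
X2: (2/5)·(-2) + (1/5)·0 + (2/5)·(-5) = -14/5
X3: (2/5)·0 + (1/5)·6 + (2/5)·7 = 4
X4: (2/5)·1 + (1/5)·(-4) + (2/5)·8 = 14/5
Highest expected payoff is 4, from X3.

X3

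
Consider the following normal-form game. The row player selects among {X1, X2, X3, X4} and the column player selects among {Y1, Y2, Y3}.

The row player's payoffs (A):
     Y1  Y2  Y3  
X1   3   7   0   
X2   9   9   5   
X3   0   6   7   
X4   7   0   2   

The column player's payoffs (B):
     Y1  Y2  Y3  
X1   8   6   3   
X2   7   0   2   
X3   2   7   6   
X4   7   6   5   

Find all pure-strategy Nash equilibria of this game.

Find each player's best response to every opponent strategy; NE are the intersections.
The row player's best responses — vs Y1: X2 (payoff 9); vs Y2: X2 (payoff 9); vs Y3: X3 (payoff 7).
The column player's best responses — vs X1: Y1 (payoff 8); vs X2: Y1 (payoff 7); vs X3: Y2 (payoff 7); vs X4: Y1 (payoff 7).
The only mutual best response is (X2, Y1); neither player gains by switching there.

(X2, Y1)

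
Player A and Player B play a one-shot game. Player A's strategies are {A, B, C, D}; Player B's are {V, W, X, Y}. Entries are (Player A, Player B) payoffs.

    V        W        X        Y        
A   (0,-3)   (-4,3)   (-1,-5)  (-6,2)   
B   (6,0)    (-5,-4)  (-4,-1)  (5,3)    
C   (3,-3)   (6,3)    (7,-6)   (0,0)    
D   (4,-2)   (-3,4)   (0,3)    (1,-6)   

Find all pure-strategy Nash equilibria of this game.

Check mutual best responses: a cell is a NE iff neither player can gain by unilaterally deviating.
Player A's best responses — vs V: B (payoff 6); vs W: C (payoff 6); vs X: C (payoff 7); vs Y: B (payoff 5).
Player B's best responses — vs A: W (payoff 3); vs B: Y (payoff 3); vs C: W (payoff 3); vs D: W (payoff 4).
Mutual best responses occur at (B, Y) and (C, W); at each, neither player gains by switching.

(B, Y) and (C, W)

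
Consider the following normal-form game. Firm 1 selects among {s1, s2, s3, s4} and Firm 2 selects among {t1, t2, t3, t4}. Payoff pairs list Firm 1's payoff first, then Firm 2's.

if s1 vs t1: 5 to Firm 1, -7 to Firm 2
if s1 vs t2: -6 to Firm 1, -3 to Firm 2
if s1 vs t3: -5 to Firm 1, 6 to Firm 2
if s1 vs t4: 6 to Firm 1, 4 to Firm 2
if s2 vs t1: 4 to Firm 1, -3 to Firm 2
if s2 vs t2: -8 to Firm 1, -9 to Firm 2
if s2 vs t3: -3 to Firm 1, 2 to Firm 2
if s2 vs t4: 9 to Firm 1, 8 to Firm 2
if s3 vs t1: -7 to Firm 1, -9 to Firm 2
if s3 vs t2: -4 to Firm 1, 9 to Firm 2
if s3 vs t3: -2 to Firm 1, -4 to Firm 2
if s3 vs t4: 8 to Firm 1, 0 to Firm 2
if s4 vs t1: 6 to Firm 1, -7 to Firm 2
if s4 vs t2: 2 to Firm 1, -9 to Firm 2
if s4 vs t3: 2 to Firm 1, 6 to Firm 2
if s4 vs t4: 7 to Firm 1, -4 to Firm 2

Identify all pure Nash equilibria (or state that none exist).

A profile is a Nash equilibrium when each player is best-responding to the other.
Firm 1's best responses — vs t1: s4 (payoff 6); vs t2: s4 (payoff 2); vs t3: s4 (payoff 2); vs t4: s2 (payoff 9).
Firm 2's best responses — vs s1: t3 (payoff 6); vs s2: t4 (payoff 8); vs s3: t2 (payoff 9); vs s4: t3 (payoff 6).
Mutual best responses occur at (s2, t4) and (s4, t3); at each, neither player gains by switching.

(s2, t4) and (s4, t3)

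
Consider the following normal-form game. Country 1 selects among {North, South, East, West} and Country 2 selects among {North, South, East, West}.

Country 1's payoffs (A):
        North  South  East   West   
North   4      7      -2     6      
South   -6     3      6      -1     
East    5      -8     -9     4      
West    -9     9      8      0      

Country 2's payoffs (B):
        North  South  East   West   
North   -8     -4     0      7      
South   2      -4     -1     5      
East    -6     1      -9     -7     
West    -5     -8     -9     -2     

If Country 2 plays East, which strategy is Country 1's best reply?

West

With Country 2 fixed at East, Country 1's payoffs are: North → -2, South → 6, East → -9, West → 8.
The maximum is 8, achieved by West.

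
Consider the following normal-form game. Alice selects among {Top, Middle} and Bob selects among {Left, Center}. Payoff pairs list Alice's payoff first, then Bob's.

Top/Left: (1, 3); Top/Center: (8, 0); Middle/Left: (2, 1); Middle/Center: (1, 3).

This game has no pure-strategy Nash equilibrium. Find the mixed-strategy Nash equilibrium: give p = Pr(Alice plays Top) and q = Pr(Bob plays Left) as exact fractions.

In a mixed NE each player is indifferent between their pure strategies, so the opponent's mix sets the indifference.
Bob indifferent between Left and Center: p·3 + (1−p)·1 = p·0 + (1−p)·3 ⟹ 1 + 2p = 3 + (-3)p ⟹ p = 2/5.
Alice indifferent between Top and Middle: q·1 + (1−q)·8 = q·2 + (1−q)·1 ⟹ 8 + (-7)q = 1 + 1q ⟹ q = 7/8.

p = 2/5, q = 7/8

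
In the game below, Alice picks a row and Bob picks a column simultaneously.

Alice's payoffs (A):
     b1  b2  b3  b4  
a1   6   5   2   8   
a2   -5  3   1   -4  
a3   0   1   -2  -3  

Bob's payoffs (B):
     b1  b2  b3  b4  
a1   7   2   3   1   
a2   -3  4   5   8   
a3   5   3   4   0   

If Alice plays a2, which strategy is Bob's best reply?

b4

With Alice fixed at a2, Bob's payoffs are: b1 → -3, b2 → 4, b3 → 5, b4 → 8.
The maximum is 8, achieved by b4.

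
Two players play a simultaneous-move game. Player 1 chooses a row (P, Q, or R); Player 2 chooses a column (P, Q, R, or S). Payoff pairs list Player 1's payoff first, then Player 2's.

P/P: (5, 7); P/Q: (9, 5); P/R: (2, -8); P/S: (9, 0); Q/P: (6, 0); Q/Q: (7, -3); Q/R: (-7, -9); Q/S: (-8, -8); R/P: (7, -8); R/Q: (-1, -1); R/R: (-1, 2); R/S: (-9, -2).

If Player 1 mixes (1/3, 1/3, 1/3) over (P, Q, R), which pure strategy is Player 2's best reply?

Q

Compute Player 2's expected payoff from each pure strategy against the given mix.
P: (1/3)·7 + (1/3)·0 + (1/3)·(-8) = -1/3
Q: (1/3)·5 + (1/3)·(-3) + (1/3)·(-1) = 1/3
R: (1/3)·(-8) + (1/3)·(-9) + (1/3)·2 = -5
S: (1/3)·0 + (1/3)·(-8) + (1/3)·(-2) = -10/3
Highest expected payoff is 1/3, from Q.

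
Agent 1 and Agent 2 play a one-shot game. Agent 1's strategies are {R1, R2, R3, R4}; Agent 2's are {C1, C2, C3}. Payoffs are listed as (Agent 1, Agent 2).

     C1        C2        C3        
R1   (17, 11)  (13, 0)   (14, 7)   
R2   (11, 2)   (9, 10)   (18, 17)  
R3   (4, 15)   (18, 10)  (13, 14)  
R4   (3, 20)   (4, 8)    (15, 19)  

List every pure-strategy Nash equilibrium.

(R1, C1) and (R2, C3)

Check mutual best responses: a cell is a NE iff neither player can gain by unilaterally deviating.
Agent 1's best responses — vs C1: R1 (payoff 17); vs C2: R3 (payoff 18); vs C3: R2 (payoff 18).
Agent 2's best responses — vs R1: C1 (payoff 11); vs R2: C3 (payoff 17); vs R3: C1 (payoff 15); vs R4: C1 (payoff 20).
Mutual best responses occur at (R1, C1) and (R2, C3); at each, neither player gains by switching.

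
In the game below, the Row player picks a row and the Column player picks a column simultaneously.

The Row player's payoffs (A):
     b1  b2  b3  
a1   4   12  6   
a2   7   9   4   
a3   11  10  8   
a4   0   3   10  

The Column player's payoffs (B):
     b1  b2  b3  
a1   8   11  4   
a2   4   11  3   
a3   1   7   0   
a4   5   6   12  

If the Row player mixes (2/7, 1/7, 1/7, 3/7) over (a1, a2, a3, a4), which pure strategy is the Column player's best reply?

Compute the Column player's expected payoff from each pure strategy against the given mix.
b1: (2/7)·8 + (1/7)·4 + (1/7)·1 + (3/7)·5 = 36/7
b2: (2/7)·11 + (1/7)·11 + (1/7)·7 + (3/7)·6 = 58/7
b3: (2/7)·4 + (1/7)·3 + (1/7)·0 + (3/7)·12 = 47/7
Highest expected payoff is 58/7, from b2.

b2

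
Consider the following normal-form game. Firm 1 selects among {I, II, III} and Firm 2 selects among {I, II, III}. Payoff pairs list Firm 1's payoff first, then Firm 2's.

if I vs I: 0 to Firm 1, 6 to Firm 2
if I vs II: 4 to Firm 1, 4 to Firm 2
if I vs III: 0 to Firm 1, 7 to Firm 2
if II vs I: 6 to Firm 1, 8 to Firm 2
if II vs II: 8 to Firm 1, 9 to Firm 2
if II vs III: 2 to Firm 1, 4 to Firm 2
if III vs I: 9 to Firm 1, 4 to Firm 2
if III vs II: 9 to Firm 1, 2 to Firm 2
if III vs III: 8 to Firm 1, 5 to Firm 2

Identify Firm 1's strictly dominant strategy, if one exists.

III

Check whether one of Firm 1's strategies beats all alternatives regardless of what the opponent does.
III strictly dominates: vs I: 9 > each of {0, 6}; vs II: 9 > each of {4, 8}; vs III: 8 > each of {0, 2}.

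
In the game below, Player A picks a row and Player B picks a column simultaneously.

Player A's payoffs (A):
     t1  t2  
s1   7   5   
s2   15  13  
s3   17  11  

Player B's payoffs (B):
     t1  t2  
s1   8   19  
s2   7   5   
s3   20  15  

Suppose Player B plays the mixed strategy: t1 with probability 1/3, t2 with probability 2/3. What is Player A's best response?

s2

Compute Player A's expected payoff from each pure strategy against the given mix.
s1: (1/3)·7 + (2/3)·5 = 17/3
s2: (1/3)·15 + (2/3)·13 = 41/3
s3: (1/3)·17 + (2/3)·11 = 13
Highest expected payoff is 41/3, from s2.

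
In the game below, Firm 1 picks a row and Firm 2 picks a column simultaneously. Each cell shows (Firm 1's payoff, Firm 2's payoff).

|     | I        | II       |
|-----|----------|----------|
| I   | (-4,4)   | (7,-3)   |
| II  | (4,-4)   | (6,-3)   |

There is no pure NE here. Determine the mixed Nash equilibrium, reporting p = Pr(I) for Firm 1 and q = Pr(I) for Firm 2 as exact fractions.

p = 1/8, q = 1/9

In a mixed NE each player is indifferent between their pure strategies, so the opponent's mix sets the indifference.
Firm 2 indifferent between I and II: p·4 + (1−p)·(-4) = p·(-3) + (1−p)·(-3) ⟹ (-4) + 8p = (-3) + 0p ⟹ p = 1/8.
Firm 1 indifferent between I and II: q·(-4) + (1−q)·7 = q·4 + (1−q)·6 ⟹ 7 + (-11)q = 6 + (-2)q ⟹ q = 1/9.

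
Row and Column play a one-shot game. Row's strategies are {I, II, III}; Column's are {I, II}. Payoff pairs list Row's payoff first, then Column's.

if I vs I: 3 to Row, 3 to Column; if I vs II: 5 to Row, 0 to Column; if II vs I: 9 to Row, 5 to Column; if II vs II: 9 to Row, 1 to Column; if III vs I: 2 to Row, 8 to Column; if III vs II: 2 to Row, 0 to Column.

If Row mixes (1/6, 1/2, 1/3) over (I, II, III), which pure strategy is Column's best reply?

I

Column's best reply maximizes expected payoff against the mix.
I: (1/6)·3 + (1/2)·5 + (1/3)·8 = 17/3
II: (1/6)·0 + (1/2)·1 + (1/3)·0 = 1/2
Highest expected payoff is 17/3, from I.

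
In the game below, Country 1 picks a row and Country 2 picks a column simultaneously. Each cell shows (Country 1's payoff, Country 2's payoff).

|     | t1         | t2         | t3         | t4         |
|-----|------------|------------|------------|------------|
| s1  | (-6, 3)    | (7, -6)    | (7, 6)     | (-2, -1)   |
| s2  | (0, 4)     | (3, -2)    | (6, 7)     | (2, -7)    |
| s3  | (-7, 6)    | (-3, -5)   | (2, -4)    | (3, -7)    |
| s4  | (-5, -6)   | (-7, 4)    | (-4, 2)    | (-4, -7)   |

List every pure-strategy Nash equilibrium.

(s1, t3)

A profile is a Nash equilibrium when each player is best-responding to the other.
Country 1's best responses — vs t1: s2 (payoff 0); vs t2: s1 (payoff 7); vs t3: s1 (payoff 7); vs t4: s3 (payoff 3).
Country 2's best responses — vs s1: t3 (payoff 6); vs s2: t3 (payoff 7); vs s3: t1 (payoff 6); vs s4: t2 (payoff 4).
The only mutual best response is (s1, t3); neither player gains by switching there.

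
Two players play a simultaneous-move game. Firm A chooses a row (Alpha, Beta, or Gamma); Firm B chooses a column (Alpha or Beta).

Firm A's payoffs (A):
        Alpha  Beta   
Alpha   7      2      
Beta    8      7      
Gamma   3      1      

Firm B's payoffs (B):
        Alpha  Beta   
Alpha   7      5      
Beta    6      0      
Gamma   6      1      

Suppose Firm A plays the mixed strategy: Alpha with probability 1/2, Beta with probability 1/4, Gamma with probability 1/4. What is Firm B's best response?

Firm B's best reply maximizes expected payoff against the mix.
Alpha: (1/2)·7 + (1/4)·6 + (1/4)·6 = 13/2
Beta: (1/2)·5 + (1/4)·0 + (1/4)·1 = 11/4
Highest expected payoff is 13/2, from Alpha.

Alpha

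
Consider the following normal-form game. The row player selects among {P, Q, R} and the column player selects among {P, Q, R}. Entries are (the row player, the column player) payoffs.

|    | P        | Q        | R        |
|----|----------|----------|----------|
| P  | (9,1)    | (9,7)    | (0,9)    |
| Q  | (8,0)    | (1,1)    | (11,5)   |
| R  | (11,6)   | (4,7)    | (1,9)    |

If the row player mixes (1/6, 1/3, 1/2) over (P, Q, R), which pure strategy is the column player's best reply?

R

The column player's best reply maximizes expected payoff against the mix.
P: (1/6)·1 + (1/3)·0 + (1/2)·6 = 19/6
Q: (1/6)·7 + (1/3)·1 + (1/2)·7 = 5
R: (1/6)·9 + (1/3)·5 + (1/2)·9 = 23/3
Highest expected payoff is 23/3, from R.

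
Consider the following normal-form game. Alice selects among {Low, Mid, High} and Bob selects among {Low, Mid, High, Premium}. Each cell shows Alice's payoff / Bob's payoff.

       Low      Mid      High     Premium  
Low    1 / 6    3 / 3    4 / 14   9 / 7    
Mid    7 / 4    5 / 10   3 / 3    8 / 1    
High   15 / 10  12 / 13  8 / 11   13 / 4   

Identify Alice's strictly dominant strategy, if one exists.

Check whether one of Alice's strategies beats all alternatives regardless of what the opponent does.
High strictly dominates: vs Low: 15 > each of {1, 7}; vs Mid: 12 > each of {3, 5}; vs High: 8 > each of {4, 3}; vs Premium: 13 > each of {9, 8}.

High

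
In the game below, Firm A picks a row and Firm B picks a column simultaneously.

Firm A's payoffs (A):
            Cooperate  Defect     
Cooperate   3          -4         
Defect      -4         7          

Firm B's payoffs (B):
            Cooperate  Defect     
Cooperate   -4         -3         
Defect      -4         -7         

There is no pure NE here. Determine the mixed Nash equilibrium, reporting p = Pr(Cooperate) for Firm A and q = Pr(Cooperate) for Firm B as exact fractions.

p = 3/4, q = 11/18

In a mixed NE each player is indifferent between their pure strategies, so the opponent's mix sets the indifference.
Firm B indifferent between Cooperate and Defect: p·(-4) + (1−p)·(-4) = p·(-3) + (1−p)·(-7) ⟹ (-4) + 0p = (-7) + 4p ⟹ p = 3/4.
Firm A indifferent between Cooperate and Defect: q·3 + (1−q)·(-4) = q·(-4) + (1−q)·7 ⟹ (-4) + 7q = 7 + (-11)q ⟹ q = 11/18.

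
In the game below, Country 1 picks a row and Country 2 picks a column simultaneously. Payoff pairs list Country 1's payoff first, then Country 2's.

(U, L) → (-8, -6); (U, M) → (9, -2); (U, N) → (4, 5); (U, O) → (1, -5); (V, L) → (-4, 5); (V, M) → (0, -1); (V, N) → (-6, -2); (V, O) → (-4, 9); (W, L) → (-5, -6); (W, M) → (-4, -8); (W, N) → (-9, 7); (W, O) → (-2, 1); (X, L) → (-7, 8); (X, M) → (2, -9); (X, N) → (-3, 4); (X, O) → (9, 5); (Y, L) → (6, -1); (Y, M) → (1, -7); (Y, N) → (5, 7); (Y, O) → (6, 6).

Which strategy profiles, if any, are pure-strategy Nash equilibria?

A profile is a Nash equilibrium when each player is best-responding to the other.
Country 1's best responses — vs L: Y (payoff 6); vs M: U (payoff 9); vs N: Y (payoff 5); vs O: X (payoff 9).
Country 2's best responses — vs U: N (payoff 5); vs V: O (payoff 9); vs W: N (payoff 7); vs X: L (payoff 8); vs Y: N (payoff 7).
The only mutual best response is (Y, N); neither player gains by switching there.

(Y, N)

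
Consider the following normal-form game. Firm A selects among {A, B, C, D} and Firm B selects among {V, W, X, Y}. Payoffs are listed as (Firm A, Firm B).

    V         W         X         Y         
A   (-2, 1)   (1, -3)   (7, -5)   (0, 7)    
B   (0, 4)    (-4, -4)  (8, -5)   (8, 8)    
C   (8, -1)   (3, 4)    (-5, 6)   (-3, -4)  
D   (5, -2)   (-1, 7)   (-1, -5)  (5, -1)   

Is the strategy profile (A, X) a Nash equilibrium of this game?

No

Holding Firm B at X: Firm A gets 7 from A but could get 8 by switching to B. Firm A has a profitable deviation.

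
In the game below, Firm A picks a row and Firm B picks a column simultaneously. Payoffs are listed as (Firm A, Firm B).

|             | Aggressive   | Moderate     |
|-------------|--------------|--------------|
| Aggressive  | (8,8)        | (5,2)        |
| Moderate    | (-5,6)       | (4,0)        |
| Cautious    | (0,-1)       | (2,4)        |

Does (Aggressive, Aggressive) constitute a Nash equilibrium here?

Yes

Holding Firm B at Aggressive: Firm A gets 8 from Aggressive, versus -5 from Moderate, 0 from Cautious. No profitable deviation for Firm A.
Holding Firm A at Aggressive: Firm B gets 8 from Aggressive, versus 2 from Moderate. No profitable deviation for Firm B either.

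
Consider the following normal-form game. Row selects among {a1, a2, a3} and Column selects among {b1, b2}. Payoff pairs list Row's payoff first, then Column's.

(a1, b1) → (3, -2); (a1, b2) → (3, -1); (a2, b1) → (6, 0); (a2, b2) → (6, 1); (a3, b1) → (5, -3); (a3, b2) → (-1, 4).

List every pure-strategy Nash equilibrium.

Check mutual best responses: a cell is a NE iff neither player can gain by unilaterally deviating.
Row's best responses — vs b1: a2 (payoff 6); vs b2: a2 (payoff 6).
Column's best responses — vs a1: b2 (payoff -1); vs a2: b2 (payoff 1); vs a3: b2 (payoff 4).
The only mutual best response is (a2, b2); neither player gains by switching there.

(a2, b2)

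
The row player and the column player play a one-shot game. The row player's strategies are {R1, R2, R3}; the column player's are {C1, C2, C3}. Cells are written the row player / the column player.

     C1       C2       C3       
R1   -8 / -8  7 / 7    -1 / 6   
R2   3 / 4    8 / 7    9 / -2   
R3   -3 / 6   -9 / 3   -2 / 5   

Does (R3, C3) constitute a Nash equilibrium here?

No

Holding the column player at C3: the row player gets -2 from R3 but could get 9 by switching to R2. The row player has a profitable deviation.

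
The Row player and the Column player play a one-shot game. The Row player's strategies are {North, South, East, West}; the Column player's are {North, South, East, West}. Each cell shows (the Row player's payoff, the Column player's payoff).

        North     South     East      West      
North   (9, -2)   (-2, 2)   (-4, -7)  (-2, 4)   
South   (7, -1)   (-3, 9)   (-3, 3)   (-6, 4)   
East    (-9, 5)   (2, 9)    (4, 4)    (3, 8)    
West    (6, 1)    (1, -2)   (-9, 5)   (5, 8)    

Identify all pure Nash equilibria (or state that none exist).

(East, South) and (West, West)

A profile is a Nash equilibrium when each player is best-responding to the other.
The Row player's best responses — vs North: North (payoff 9); vs South: East (payoff 2); vs East: East (payoff 4); vs West: West (payoff 5).
The Column player's best responses — vs North: West (payoff 4); vs South: South (payoff 9); vs East: South (payoff 9); vs West: West (payoff 8).
Mutual best responses occur at (East, South) and (West, West); at each, neither player gains by switching.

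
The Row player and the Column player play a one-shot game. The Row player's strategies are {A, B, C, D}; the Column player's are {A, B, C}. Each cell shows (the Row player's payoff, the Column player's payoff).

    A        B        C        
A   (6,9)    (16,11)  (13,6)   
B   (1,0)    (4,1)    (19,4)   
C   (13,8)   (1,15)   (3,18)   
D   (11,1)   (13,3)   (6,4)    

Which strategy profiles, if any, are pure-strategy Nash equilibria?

Check mutual best responses: a cell is a NE iff neither player can gain by unilaterally deviating.
The Row player's best responses — vs A: C (payoff 13); vs B: A (payoff 16); vs C: B (payoff 19).
The Column player's best responses — vs A: B (payoff 11); vs B: C (payoff 4); vs C: C (payoff 18); vs D: C (payoff 4).
Mutual best responses occur at (A, B) and (B, C); at each, neither player gains by switching.

(A, B) and (B, C)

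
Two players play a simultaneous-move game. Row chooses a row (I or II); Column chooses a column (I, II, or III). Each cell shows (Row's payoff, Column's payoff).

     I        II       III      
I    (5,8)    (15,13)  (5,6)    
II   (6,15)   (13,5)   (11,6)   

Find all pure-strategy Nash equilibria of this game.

Check mutual best responses: a cell is a NE iff neither player can gain by unilaterally deviating.
Row's best responses — vs I: II (payoff 6); vs II: I (payoff 15); vs III: II (payoff 11).
Column's best responses — vs I: II (payoff 13); vs II: I (payoff 15).
Mutual best responses occur at (I, II) and (II, I); at each, neither player gains by switching.

(I, II) and (II, I)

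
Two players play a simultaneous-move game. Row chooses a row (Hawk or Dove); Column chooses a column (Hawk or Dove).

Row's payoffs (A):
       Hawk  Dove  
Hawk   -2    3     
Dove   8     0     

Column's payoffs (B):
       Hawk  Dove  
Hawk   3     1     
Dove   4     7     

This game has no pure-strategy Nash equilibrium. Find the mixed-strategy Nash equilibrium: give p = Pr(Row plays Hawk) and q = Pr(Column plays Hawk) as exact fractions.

p = 3/5, q = 3/13

In a mixed NE each player is indifferent between their pure strategies, so the opponent's mix sets the indifference.
Column indifferent between Hawk and Dove: p·3 + (1−p)·4 = p·1 + (1−p)·7 ⟹ 4 + (-1)p = 7 + (-6)p ⟹ p = 3/5.
Row indifferent between Hawk and Dove: q·(-2) + (1−q)·3 = q·8 + (1−q)·0 ⟹ 3 + (-5)q = 0 + 8q ⟹ q = 3/13.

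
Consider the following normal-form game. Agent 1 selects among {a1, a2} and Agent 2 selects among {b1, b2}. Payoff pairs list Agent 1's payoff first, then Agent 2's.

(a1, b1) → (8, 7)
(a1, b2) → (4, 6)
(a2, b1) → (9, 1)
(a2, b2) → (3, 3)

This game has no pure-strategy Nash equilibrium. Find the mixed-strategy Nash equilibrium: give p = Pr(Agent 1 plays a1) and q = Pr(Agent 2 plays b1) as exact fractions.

p = 2/3, q = 1/2

In a mixed NE each player is indifferent between their pure strategies, so the opponent's mix sets the indifference.
Agent 2 indifferent between b1 and b2: p·7 + (1−p)·1 = p·6 + (1−p)·3 ⟹ 1 + 6p = 3 + 3p ⟹ p = 2/3.
Agent 1 indifferent between a1 and a2: q·8 + (1−q)·4 = q·9 + (1−q)·3 ⟹ 4 + 4q = 3 + 6q ⟹ q = 1/2.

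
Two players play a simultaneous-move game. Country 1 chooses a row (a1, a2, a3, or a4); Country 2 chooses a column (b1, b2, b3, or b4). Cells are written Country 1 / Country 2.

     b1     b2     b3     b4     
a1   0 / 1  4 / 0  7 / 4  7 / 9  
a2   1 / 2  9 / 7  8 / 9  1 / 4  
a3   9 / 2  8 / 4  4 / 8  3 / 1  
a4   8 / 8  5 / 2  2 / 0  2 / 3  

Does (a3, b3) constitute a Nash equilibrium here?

No

Holding Country 2 at b3: Country 1 gets 4 from a3 but could get 8 by switching to a2. Country 1 has a profitable deviation.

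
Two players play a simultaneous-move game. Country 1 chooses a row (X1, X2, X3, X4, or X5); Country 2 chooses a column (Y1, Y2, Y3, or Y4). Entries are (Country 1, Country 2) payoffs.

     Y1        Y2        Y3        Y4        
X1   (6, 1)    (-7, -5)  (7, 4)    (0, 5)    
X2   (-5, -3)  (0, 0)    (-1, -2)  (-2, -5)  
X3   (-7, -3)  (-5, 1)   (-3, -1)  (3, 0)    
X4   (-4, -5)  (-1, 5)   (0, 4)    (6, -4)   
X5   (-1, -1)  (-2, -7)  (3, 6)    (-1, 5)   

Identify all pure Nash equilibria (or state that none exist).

(X2, Y2)

A profile is a Nash equilibrium when each player is best-responding to the other.
Country 1's best responses — vs Y1: X1 (payoff 6); vs Y2: X2 (payoff 0); vs Y3: X1 (payoff 7); vs Y4: X4 (payoff 6).
Country 2's best responses — vs X1: Y4 (payoff 5); vs X2: Y2 (payoff 0); vs X3: Y2 (payoff 1); vs X4: Y2 (payoff 5); vs X5: Y3 (payoff 6).
The only mutual best response is (X2, Y2); neither player gains by switching there.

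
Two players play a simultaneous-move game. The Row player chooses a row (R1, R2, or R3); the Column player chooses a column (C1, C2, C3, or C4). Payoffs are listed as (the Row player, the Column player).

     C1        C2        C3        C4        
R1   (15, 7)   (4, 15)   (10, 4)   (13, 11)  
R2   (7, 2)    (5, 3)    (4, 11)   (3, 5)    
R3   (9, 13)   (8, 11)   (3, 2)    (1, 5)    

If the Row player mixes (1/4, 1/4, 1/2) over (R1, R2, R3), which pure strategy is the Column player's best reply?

C2

Compute the Column player's expected payoff from each pure strategy against the given mix.
C1: (1/4)·7 + (1/4)·2 + (1/2)·13 = 35/4
C2: (1/4)·15 + (1/4)·3 + (1/2)·11 = 10
C3: (1/4)·4 + (1/4)·11 + (1/2)·2 = 19/4
C4: (1/4)·11 + (1/4)·5 + (1/2)·5 = 13/2
Highest expected payoff is 10, from C2.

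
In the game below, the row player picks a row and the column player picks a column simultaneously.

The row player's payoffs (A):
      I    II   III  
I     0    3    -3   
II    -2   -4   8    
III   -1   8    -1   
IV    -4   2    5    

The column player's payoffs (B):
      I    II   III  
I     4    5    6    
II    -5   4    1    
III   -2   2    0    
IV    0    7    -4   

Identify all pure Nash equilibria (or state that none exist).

(III, II)

A profile is a Nash equilibrium when each player is best-responding to the other.
The row player's best responses — vs I: I (payoff 0); vs II: III (payoff 8); vs III: II (payoff 8).
The column player's best responses — vs I: III (payoff 6); vs II: II (payoff 4); vs III: II (payoff 2); vs IV: II (payoff 7).
The only mutual best response is (III, II); neither player gains by switching there.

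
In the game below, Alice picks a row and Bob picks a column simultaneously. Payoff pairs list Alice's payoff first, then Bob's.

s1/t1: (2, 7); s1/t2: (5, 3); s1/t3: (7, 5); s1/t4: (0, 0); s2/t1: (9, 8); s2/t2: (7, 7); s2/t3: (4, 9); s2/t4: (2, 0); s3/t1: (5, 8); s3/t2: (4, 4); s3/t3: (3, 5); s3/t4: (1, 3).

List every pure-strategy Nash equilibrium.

No pure-strategy Nash equilibrium

Check mutual best responses: a cell is a NE iff neither player can gain by unilaterally deviating.
Alice's best responses — vs t1: s2 (payoff 9); vs t2: s2 (payoff 7); vs t3: s1 (payoff 7); vs t4: s2 (payoff 2).
Bob's best responses — vs s1: t1 (payoff 7); vs s2: t3 (payoff 9); vs s3: t1 (payoff 8).
No cell has both players best-responding. For instance, Alice's best reply to t2 is s2, but against s2 Bob prefers t3 over t2.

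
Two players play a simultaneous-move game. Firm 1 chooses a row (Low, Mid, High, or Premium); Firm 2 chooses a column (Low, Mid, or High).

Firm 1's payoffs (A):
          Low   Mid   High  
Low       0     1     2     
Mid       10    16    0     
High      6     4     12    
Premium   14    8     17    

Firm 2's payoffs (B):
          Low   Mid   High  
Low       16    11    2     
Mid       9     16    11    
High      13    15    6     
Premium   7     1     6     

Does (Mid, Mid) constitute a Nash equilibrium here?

Holding Firm 2 at Mid: Firm 1 gets 16 from Mid, versus 1 from Low, 4 from High, 8 from Premium. No profitable deviation for Firm 1.
Holding Firm 1 at Mid: Firm 2 gets 16 from Mid, versus 9 from Low, 11 from High. No profitable deviation for Firm 2 either.

Yes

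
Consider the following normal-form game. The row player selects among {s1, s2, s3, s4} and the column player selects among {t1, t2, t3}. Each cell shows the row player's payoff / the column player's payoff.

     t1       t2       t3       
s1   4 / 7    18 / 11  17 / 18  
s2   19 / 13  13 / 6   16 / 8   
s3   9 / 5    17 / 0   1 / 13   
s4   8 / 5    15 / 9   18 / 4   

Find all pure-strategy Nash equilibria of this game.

(s2, t1)

Check mutual best responses: a cell is a NE iff neither player can gain by unilaterally deviating.
The row player's best responses — vs t1: s2 (payoff 19); vs t2: s1 (payoff 18); vs t3: s4 (payoff 18).
The column player's best responses — vs s1: t3 (payoff 18); vs s2: t1 (payoff 13); vs s3: t3 (payoff 13); vs s4: t2 (payoff 9).
The only mutual best response is (s2, t1); neither player gains by switching there.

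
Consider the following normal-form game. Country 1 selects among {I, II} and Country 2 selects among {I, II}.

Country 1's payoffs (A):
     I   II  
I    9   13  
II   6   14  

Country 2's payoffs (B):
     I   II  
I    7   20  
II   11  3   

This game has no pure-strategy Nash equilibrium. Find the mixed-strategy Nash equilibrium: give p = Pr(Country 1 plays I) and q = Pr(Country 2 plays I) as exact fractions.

p = 8/21, q = 1/4

In a mixed NE each player is indifferent between their pure strategies, so the opponent's mix sets the indifference.
Country 2 indifferent between I and II: p·7 + (1−p)·11 = p·20 + (1−p)·3 ⟹ 11 + (-4)p = 3 + 17p ⟹ p = 8/21.
Country 1 indifferent between I and II: q·9 + (1−q)·13 = q·6 + (1−q)·14 ⟹ 13 + (-4)q = 14 + (-8)q ⟹ q = 1/4.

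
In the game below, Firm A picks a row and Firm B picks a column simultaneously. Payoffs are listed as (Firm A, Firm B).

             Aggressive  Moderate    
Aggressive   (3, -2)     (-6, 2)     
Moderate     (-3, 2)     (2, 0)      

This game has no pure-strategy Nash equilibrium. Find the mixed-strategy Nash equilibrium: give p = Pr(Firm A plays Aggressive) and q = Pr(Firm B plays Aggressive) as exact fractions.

In a mixed NE each player is indifferent between their pure strategies, so the opponent's mix sets the indifference.
Firm B indifferent between Aggressive and Moderate: p·(-2) + (1−p)·2 = p·2 + (1−p)·0 ⟹ 2 + (-4)p = 0 + 2p ⟹ p = 1/3.
Firm A indifferent between Aggressive and Moderate: q·3 + (1−q)·(-6) = q·(-3) + (1−q)·2 ⟹ (-6) + 9q = 2 + (-5)q ⟹ q = 4/7.

p = 1/3, q = 4/7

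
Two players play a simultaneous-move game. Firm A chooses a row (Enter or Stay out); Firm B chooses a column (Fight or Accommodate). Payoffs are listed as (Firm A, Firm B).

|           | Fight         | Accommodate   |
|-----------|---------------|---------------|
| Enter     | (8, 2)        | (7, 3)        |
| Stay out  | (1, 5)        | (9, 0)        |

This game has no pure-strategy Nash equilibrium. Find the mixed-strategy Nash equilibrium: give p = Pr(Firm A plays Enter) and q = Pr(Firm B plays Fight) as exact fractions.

In a mixed NE each player is indifferent between their pure strategies, so the opponent's mix sets the indifference.
Firm B indifferent between Fight and Accommodate: p·2 + (1−p)·5 = p·3 + (1−p)·0 ⟹ 5 + (-3)p = 0 + 3p ⟹ p = 5/6.
Firm A indifferent between Enter and Stay out: q·8 + (1−q)·7 = q·1 + (1−q)·9 ⟹ 7 + 1q = 9 + (-8)q ⟹ q = 2/9.

p = 5/6, q = 2/9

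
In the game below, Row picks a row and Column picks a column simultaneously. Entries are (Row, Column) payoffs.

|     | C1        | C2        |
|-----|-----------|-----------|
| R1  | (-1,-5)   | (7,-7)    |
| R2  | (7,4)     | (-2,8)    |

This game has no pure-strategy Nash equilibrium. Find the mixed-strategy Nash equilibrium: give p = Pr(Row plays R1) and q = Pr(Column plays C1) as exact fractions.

In a mixed NE each player is indifferent between their pure strategies, so the opponent's mix sets the indifference.
Column indifferent between C1 and C2: p·(-5) + (1−p)·4 = p·(-7) + (1−p)·8 ⟹ 4 + (-9)p = 8 + (-15)p ⟹ p = 2/3.
Row indifferent between R1 and R2: q·(-1) + (1−q)·7 = q·7 + (1−q)·(-2) ⟹ 7 + (-8)q = (-2) + 9q ⟹ q = 9/17.

p = 2/3, q = 9/17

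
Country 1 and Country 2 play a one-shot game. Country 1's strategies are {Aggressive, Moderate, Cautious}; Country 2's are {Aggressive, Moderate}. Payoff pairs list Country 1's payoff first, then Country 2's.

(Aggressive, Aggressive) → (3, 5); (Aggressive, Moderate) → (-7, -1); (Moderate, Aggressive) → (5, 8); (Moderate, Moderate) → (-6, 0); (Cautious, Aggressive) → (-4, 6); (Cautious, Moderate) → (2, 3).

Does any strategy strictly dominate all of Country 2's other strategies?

Check whether one of Country 2's strategies beats all alternatives regardless of what the opponent does.
Aggressive strictly dominates: vs Aggressive: 5 > -1; vs Moderate: 8 > 0; vs Cautious: 6 > 3.

Aggressive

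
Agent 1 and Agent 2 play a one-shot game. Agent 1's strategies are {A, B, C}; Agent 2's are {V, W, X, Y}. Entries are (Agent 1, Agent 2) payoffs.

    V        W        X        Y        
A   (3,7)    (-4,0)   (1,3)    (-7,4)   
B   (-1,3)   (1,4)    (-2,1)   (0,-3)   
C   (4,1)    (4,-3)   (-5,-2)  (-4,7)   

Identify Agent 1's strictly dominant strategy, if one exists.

No strictly dominant strategy

A strategy is strictly dominant if it gives Agent 1 a strictly higher payoff than every other strategy, against every choice by the opponent.
A is not dominant: against V, C gives 4 > 3.
B is not dominant: against V, A gives 3 > -1.
C is not dominant: against X, A gives 1 > -5.
No single strategy is best against every opponent action.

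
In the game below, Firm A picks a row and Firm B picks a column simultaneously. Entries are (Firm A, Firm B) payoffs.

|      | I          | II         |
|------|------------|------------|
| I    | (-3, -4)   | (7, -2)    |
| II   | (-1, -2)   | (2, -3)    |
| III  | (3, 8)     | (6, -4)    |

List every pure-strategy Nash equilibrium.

(I, II) and (III, I)

Check mutual best responses: a cell is a NE iff neither player can gain by unilaterally deviating.
Firm A's best responses — vs I: III (payoff 3); vs II: I (payoff 7).
Firm B's best responses — vs I: II (payoff -2); vs II: I (payoff -2); vs III: I (payoff 8).
Mutual best responses occur at (I, II) and (III, I); at each, neither player gains by switching.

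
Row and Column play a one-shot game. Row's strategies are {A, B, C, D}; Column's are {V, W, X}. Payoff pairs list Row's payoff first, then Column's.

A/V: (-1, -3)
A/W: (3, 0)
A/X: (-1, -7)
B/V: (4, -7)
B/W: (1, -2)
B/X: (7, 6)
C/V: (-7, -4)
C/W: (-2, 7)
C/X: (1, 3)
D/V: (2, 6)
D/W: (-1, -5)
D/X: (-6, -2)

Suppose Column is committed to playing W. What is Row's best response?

With Column fixed at W, Row's payoffs are: A → 3, B → 1, C → -2, D → -1.
The maximum is 3, achieved by A.

A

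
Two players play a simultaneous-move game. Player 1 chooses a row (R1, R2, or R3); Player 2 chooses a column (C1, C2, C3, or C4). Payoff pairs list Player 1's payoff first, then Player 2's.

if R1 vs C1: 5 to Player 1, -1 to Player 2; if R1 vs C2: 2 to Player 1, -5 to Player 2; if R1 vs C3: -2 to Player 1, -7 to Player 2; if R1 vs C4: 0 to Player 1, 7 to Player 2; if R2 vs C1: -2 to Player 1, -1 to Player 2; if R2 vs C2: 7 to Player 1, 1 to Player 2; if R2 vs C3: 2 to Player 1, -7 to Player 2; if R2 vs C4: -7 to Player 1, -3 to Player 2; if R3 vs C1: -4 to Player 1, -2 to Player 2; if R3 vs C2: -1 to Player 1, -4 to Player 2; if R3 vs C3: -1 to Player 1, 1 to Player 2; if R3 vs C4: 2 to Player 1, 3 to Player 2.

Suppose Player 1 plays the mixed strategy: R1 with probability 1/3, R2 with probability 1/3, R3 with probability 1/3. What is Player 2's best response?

C4

Compute Player 2's expected payoff from each pure strategy against the given mix.
C1: (1/3)·(-1) + (1/3)·(-1) + (1/3)·(-2) = -4/3
C2: (1/3)·(-5) + (1/3)·1 + (1/3)·(-4) = -8/3
C3: (1/3)·(-7) + (1/3)·(-7) + (1/3)·1 = -13/3
C4: (1/3)·7 + (1/3)·(-3) + (1/3)·3 = 7/3
Highest expected payoff is 7/3, from C4.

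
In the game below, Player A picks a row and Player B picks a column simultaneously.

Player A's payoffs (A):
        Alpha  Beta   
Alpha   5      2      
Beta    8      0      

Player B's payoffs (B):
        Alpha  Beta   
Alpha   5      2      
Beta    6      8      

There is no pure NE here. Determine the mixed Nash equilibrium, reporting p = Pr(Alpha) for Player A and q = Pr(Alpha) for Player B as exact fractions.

p = 2/5, q = 2/5

Each player's mixing probability is pinned down by making the *other* player indifferent.
Player B indifferent between Alpha and Beta: p·5 + (1−p)·6 = p·2 + (1−p)·8 ⟹ 6 + (-1)p = 8 + (-6)p ⟹ p = 2/5.
Player A indifferent between Alpha and Beta: q·5 + (1−q)·2 = q·8 + (1−q)·0 ⟹ 2 + 3q = 0 + 8q ⟹ q = 2/5.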